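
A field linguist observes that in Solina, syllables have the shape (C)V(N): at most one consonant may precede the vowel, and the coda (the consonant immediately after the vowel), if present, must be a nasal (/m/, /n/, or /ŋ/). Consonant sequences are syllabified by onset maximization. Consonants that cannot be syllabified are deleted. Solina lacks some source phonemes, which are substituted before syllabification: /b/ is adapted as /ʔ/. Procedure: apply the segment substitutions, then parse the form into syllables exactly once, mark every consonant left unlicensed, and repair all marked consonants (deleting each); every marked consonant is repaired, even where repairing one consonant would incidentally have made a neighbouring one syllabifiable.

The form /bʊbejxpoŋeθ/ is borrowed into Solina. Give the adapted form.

ʔʊʔepoŋe

Substitution: /b/ → /ʔ/, giving /ʔʊʔejxpoŋeθ/.
The consonants /j/, /x/, /θ/ cannot be parsed into a legal (C)V(N) syllable (only a nasal (/m/, /n/, or /ŋ/) is licensed in coda position; onsets are limited to one consonant).
Each unlicensed consonant is deleted: /j/, /x/, /θ/.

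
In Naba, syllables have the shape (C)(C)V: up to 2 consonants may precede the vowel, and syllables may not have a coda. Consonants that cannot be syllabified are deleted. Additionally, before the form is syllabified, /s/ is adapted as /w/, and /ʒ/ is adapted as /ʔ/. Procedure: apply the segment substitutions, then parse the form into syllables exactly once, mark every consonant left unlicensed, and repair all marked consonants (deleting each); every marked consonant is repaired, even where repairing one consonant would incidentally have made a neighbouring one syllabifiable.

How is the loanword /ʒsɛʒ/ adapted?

ʔwɛ

Substitution: /ʒ/ → /ʔ/, /s/ → /w/, giving /ʔwɛʔ/.
Under (C)(C)V, the unsyllabifiable consonants are /ʔ/ (no codas are permitted; onsets may contain at most 2 consonants).
Deletion applies to /ʔ/.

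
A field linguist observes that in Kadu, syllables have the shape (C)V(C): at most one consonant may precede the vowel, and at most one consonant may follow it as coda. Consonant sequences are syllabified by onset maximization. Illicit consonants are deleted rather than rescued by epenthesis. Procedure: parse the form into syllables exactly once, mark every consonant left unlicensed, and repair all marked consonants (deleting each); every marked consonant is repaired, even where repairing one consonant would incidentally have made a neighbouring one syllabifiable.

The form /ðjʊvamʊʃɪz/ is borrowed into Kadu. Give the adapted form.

jʊvamʊʃɪz

The consonants /ð/ cannot be parsed into a legal (C)V(C) syllable (at most one coda consonant is licensed; onsets are limited to one consonant).
Deleting the stranded consonants removes /ð/.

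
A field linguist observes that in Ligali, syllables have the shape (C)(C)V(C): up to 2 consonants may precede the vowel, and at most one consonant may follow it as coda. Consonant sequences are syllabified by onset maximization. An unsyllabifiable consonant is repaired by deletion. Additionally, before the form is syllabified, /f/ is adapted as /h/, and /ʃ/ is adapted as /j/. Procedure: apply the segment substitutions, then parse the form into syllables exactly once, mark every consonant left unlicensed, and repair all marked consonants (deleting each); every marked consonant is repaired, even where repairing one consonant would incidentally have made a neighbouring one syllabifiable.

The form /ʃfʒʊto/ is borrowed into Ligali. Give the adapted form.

hʒʊto

Substitution: /ʃ/ → /j/, /f/ → /h/, giving /jhʒʊto/.
The consonants /j/ cannot be parsed into a legal (C)(C)V(C) syllable (at most one coda consonant is licensed; onsets may contain at most 2 consonants).
Deletion applies to /j/.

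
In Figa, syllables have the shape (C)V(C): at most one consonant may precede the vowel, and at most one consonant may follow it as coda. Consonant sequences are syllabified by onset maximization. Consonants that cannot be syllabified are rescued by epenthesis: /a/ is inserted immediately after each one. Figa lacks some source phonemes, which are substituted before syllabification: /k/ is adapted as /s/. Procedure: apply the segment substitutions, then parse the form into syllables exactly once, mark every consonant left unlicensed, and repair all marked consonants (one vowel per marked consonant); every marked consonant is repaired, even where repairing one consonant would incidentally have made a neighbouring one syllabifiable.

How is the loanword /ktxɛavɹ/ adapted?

sataxɛavɹa

Substitution: /k/ → /s/, giving /stxɛavɹ/.
Under (C)V(C), the unsyllabifiable consonants are /s/, /t/, /ɹ/ (at most one coda consonant is licensed; onsets are limited to one consonant).
Epenthesis after each stranded consonant: /s/ → /sa/, /t/ → /ta/, /ɹ/ → /ɹa/.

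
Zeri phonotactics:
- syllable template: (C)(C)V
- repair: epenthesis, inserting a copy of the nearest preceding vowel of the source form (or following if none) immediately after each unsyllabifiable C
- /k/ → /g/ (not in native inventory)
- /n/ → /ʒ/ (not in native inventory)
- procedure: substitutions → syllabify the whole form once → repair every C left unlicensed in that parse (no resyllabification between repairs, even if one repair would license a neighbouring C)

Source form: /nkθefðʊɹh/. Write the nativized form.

Substitution: /n/ → /ʒ/, /k/ → /g/, giving /ʒgθefðʊɹh/.
Under (C)(C)V, the unsyllabifiable consonants are /ʒ/, /ɹ/, /h/ (no codas are permitted; onsets may contain at most 2 consonants).
Epenthesis after each stranded consonant: /ʒ/ → /ʒe/, /ɹ/ → /ɹʊ/, /h/ → /hʊ/.

ʒegθefðʊɹʊhʊ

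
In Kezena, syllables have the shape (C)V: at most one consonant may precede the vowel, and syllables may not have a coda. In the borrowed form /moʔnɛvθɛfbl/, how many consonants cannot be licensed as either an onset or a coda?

Syllabifying with onset maximization leaves /ʔ/, /v/, /f/, /b/, /l/ stranded (no codas are permitted; onsets are limited to one consonant).

5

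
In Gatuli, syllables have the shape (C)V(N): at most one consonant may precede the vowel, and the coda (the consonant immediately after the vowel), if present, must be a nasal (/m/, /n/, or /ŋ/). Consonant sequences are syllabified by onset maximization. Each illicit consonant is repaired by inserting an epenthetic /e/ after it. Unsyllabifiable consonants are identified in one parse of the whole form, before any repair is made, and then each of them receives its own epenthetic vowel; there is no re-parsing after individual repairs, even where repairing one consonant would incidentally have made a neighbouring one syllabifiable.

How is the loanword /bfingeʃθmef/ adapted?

befingeʃeθemefe

Under (C)V(N), the unsyllabifiable consonants are /b/, /ʃ/, /θ/, /f/ (only a nasal (/m/, /n/, or /ŋ/) is licensed in coda position; onsets are limited to one consonant).
Epenthesis after each stranded consonant: /b/ → /be/, /ʃ/ → /ʃe/, /θ/ → /θe/, /f/ → /fe/.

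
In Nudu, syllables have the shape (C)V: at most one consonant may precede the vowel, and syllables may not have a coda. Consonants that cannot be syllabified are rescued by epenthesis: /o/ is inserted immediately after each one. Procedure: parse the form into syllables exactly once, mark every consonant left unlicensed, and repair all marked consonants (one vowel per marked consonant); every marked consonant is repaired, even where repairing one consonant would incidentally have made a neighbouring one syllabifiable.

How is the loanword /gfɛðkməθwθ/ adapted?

gofɛðokoməθowoθo

Syllabifying with onset maximization leaves /g/, /ð/, /k/, /θ/, /w/, /θ/ stranded (no codas are permitted; onsets are limited to one consonant).
Inserting the epenthetic vowel yields /g/ → /go/, /ð/ → /ðo/, /k/ → /ko/, /θ/ → /θo/, /w/ → /wo/, /θ/ → /θo/.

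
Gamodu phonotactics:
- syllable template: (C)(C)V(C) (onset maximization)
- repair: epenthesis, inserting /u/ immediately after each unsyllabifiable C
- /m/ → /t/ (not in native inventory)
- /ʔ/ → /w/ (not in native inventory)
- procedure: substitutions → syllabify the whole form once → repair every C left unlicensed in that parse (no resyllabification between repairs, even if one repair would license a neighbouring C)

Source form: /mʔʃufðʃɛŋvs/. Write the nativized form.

tuwʃufðʃɛŋvusu

Substitution: /m/ → /t/, /ʔ/ → /w/, giving /twʃufðʃɛŋvs/.
Under (C)(C)V(C), the unsyllabifiable consonants are /t/, /v/, /s/ (at most one coda consonant is licensed; onsets may contain at most 2 consonants).
Inserting the epenthetic vowel yields /t/ → /tu/, /v/ → /vu/, /s/ → /su/.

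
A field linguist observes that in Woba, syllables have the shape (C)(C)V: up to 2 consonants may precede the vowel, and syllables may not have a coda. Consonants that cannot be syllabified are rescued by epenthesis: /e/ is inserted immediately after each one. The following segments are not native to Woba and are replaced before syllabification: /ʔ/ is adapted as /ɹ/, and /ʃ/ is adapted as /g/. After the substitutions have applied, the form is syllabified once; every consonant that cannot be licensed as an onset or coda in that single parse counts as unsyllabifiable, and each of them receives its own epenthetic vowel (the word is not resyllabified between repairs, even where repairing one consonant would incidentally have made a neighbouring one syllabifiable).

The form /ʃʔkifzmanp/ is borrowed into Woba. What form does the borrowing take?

geɹkifezmanepe

Substitution: /ʃ/ → /g/, /ʔ/ → /ɹ/, giving /gɹkifzmanp/.
Syllabifying with onset maximization leaves /g/, /f/, /n/, /p/ stranded (no codas are permitted; onsets may contain at most 2 consonants).
Epenthesis after each stranded consonant: /g/ → /ge/, /f/ → /fe/, /n/ → /ne/, /p/ → /pe/.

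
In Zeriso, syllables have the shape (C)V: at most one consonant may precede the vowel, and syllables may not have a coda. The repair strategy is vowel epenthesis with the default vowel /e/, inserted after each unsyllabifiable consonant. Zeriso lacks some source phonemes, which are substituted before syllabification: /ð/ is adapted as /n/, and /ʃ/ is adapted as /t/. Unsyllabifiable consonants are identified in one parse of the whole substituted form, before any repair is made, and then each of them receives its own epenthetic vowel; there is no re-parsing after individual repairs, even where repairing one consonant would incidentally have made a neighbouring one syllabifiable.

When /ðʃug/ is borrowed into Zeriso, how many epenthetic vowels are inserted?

2

After substitution the input is /ntug/.
The unsyllabifiable consonants are /n/, /g/; each receives one epenthetic vowel.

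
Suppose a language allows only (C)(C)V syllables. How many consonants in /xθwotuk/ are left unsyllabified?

Under (C)(C)V, the unsyllabifiable consonants are /x/, /k/ (no codas are permitted; onsets may contain at most 2 consonants).

2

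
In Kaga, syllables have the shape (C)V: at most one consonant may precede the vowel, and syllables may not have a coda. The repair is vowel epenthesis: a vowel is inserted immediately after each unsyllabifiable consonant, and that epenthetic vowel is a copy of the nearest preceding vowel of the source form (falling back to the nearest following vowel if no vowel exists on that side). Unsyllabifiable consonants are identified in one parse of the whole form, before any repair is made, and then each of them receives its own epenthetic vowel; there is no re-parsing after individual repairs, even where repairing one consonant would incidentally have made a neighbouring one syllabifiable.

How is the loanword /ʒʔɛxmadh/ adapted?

The consonants /ʒ/, /x/, /d/, /h/ cannot be parsed into a legal (C)V syllable (no codas are permitted; onsets are limited to one consonant).
Each unlicensed consonant becomes the onset of a new syllable: /ʒ/ → /ʒɛ/, /x/ → /xɛ/, /d/ → /da/, /h/ → /ha/.

ʒɛʔɛxɛmadaha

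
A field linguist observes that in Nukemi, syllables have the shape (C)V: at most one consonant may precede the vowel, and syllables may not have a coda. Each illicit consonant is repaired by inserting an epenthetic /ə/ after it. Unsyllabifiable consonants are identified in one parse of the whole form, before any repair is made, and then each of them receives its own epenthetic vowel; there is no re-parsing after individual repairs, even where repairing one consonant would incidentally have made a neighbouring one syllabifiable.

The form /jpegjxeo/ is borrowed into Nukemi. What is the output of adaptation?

jəpegəjəxeo

Syllabifying with onset maximization leaves /j/, /g/, /j/ stranded (no codas are permitted; onsets are limited to one consonant).
Epenthesis after each stranded consonant: /j/ → /jə/, /g/ → /gə/, /j/ → /jə/.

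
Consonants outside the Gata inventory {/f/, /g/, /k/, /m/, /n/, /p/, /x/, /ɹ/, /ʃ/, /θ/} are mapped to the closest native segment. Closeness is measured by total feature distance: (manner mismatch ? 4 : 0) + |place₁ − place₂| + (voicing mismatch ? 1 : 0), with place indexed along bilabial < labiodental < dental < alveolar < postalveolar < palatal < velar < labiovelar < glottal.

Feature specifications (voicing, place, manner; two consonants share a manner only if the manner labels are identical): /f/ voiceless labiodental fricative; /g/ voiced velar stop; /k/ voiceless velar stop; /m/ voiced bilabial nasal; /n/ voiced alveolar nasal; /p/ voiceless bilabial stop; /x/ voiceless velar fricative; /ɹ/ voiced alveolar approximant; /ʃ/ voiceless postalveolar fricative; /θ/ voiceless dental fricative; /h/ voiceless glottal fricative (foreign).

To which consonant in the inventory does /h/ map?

/x/ is closest: same manner (fricative), place distance 2 (glottal→velar), same voicing; total 2. Next closest is /ʃ/ at distance 4.

x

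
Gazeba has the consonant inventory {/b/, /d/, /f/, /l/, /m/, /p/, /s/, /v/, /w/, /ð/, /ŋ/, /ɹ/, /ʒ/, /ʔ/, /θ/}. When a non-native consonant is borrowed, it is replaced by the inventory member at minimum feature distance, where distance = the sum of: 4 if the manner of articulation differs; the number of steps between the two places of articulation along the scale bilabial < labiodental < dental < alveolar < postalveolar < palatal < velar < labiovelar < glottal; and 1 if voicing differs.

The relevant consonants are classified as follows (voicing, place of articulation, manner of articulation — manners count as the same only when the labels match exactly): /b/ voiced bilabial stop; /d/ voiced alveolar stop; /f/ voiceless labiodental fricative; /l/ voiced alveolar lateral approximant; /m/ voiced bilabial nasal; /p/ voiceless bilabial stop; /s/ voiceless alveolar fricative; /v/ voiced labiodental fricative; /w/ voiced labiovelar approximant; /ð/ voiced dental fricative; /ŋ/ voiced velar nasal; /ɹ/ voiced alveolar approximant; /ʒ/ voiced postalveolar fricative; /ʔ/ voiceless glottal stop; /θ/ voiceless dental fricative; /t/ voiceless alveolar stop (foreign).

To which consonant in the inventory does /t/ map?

d

/d/ is closest: same manner (stop), place distance 0 (alveolar→alveolar), voicing differs (+1); total 1. Next closest is /p/ at distance 3.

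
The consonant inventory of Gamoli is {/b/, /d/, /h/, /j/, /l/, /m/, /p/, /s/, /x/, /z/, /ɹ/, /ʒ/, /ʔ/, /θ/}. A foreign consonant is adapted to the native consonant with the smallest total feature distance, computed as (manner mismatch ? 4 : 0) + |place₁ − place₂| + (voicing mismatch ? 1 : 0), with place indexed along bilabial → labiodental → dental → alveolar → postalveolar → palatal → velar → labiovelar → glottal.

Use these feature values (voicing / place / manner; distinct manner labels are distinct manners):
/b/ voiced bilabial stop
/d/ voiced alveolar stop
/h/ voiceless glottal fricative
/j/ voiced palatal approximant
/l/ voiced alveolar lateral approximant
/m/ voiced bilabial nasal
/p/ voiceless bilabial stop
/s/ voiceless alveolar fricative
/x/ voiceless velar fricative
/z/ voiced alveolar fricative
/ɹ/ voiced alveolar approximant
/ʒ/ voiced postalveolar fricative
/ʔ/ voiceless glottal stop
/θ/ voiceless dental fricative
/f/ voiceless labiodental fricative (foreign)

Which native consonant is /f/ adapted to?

/θ/ is closest: same manner (fricative), place distance 1 (labiodental→dental), same voicing; total 1. Next closest is /s/ at distance 2.

θ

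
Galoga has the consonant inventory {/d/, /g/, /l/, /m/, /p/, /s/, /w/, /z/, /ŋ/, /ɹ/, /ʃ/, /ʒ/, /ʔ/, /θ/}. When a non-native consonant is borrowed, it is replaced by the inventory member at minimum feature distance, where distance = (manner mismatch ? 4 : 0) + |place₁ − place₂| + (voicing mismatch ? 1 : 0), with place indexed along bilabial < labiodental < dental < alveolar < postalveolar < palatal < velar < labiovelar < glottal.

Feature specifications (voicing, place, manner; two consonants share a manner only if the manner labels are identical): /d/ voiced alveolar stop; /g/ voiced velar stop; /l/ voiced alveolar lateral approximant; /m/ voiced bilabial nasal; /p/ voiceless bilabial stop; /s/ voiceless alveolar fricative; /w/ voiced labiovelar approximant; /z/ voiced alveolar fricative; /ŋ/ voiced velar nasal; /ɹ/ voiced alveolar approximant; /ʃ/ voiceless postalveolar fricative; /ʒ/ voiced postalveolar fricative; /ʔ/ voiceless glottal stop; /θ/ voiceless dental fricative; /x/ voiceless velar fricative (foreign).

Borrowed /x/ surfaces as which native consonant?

/ʃ/ is closest: same manner (fricative), place distance 2 (velar→postalveolar), same voicing; total 2. Next closest is /s/ at distance 3.

ʃ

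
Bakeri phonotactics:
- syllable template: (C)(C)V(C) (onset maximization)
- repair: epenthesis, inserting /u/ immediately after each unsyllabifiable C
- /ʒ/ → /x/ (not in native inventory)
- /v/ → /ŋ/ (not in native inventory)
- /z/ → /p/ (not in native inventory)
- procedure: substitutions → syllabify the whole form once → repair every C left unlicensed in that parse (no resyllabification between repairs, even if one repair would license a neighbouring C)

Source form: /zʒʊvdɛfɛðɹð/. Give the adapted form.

pxʊŋdɛfɛðɹuðu

Substitution: /z/ → /p/, /ʒ/ → /x/, /v/ → /ŋ/, giving /pxʊŋdɛfɛðɹð/.
The consonants /ɹ/, /ð/ cannot be parsed into a legal (C)(C)V(C) syllable (at most one coda consonant is licensed; onsets may contain at most 2 consonants).
Epenthesis after each stranded consonant: /ɹ/ → /ɹu/, /ð/ → /ðu/.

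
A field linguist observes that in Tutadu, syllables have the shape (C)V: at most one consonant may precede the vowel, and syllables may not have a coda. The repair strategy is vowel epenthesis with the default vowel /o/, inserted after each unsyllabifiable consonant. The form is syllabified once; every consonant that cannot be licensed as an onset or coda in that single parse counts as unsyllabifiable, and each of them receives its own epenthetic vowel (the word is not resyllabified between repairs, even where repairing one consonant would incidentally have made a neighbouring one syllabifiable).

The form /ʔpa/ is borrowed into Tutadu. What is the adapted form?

ʔopa

Under (C)V, the unsyllabifiable consonants are /ʔ/ (no codas are permitted; onsets are limited to one consonant).
Epenthesis after each stranded consonant: /ʔ/ → /ʔo/.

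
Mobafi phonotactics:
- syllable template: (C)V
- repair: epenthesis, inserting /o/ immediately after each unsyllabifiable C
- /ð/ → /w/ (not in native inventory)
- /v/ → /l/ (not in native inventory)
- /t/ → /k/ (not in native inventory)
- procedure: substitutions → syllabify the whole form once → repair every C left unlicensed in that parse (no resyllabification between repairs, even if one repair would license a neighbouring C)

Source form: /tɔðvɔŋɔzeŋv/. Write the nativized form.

Substitution: /t/ → /k/, /ð/ → /w/, /v/ → /l/, giving /kɔwlɔŋɔzeŋl/.
Syllabifying with onset maximization leaves /w/, /ŋ/, /l/ stranded (no codas are permitted; onsets are limited to one consonant).
Epenthesis after each stranded consonant: /w/ → /wo/, /ŋ/ → /ŋo/, /l/ → /lo/.

kɔwolɔŋɔzeŋolo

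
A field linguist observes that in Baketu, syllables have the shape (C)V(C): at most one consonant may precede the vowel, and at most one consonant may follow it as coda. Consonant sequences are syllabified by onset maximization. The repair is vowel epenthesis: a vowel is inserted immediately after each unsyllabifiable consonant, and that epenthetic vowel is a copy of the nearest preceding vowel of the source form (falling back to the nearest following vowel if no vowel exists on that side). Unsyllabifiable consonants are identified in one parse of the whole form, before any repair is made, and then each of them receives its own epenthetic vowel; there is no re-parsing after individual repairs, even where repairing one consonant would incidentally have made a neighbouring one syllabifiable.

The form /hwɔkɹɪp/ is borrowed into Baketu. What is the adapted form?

hɔwɔkɹɪp

Syllabifying with onset maximization leaves /h/ stranded (at most one coda consonant is licensed; onsets are limited to one consonant).
Epenthesis after each stranded consonant: /h/ → /hɔ/.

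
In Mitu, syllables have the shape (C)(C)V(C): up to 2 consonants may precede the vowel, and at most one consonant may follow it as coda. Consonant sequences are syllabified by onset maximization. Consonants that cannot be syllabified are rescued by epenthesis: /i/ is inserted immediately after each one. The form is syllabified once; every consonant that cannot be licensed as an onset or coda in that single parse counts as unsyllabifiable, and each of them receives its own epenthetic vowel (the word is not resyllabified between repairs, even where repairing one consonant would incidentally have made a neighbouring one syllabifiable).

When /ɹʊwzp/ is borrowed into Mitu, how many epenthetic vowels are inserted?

The unsyllabifiable consonants are /z/, /p/; each receives one epenthetic vowel.

2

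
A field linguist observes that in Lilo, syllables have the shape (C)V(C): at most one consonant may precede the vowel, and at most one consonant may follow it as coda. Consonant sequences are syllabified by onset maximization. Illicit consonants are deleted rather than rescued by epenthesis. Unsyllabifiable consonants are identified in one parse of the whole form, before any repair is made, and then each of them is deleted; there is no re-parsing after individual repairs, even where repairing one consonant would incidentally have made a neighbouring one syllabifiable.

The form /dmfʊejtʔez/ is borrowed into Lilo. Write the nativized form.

Syllabifying with onset maximization leaves /d/, /m/, /t/ stranded (at most one coda consonant is licensed; onsets are limited to one consonant).
Deletion applies to /d/, /m/, /t/.

fʊejʔez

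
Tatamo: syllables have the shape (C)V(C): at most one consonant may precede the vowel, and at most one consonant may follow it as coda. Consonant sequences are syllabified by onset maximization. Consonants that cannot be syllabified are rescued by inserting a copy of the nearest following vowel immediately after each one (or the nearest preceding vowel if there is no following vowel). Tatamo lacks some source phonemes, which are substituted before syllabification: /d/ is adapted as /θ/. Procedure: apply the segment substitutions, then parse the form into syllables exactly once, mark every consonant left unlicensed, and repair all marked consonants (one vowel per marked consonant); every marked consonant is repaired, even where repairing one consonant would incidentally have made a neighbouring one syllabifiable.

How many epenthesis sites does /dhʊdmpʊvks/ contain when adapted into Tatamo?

After substitution the input is /θhʊθmpʊvks/.
The unsyllabifiable consonants are /θ/, /m/, /k/, /s/; each receives one epenthetic vowel.

4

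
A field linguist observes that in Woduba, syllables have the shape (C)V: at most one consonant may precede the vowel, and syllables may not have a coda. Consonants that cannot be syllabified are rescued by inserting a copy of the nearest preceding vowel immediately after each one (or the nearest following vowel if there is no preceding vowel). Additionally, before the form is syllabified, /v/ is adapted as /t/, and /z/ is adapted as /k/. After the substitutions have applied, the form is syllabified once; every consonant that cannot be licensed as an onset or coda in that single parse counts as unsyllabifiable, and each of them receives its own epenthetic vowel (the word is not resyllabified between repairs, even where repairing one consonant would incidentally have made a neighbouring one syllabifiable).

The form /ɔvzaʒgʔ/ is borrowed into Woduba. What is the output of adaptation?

ɔtɔkaʒagaʔa

Substitution: /v/ → /t/, /z/ → /k/, giving /ɔtkaʒgʔ/.
Syllabifying with onset maximization leaves /t/, /ʒ/, /g/, /ʔ/ stranded (no codas are permitted; onsets are limited to one consonant).
Epenthesis after each stranded consonant: /t/ → /tɔ/, /ʒ/ → /ʒa/, /g/ → /ga/, /ʔ/ → /ʔa/.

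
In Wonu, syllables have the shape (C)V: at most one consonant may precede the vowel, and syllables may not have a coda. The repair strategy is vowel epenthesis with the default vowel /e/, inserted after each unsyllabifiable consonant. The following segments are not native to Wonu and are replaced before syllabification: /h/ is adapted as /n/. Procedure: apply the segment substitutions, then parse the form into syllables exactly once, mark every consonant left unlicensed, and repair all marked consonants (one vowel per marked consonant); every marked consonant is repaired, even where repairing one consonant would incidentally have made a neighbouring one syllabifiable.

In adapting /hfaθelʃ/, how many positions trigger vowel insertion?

3

After substitution the input is /nfaθelʃ/.
The unsyllabifiable consonants are /n/, /l/, /ʃ/; each receives one epenthetic vowel.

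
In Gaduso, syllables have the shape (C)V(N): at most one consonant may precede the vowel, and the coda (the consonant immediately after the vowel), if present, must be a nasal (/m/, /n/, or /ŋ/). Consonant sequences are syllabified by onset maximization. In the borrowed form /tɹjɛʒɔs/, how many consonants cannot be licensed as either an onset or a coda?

Under (C)V(N), the unsyllabifiable consonants are /t/, /ɹ/, /s/ (only a nasal (/m/, /n/, or /ŋ/) is licensed in coda position; onsets are limited to one consonant).

3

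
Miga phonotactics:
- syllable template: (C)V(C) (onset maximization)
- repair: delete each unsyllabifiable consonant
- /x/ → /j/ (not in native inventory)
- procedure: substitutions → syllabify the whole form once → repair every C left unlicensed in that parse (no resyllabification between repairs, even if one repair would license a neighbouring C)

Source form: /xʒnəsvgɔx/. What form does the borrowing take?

Substitution: /x/ → /j/, giving /jʒnəsvgɔj/.
Under (C)V(C), the unsyllabifiable consonants are /j/, /ʒ/, /v/ (at most one coda consonant is licensed; onsets are limited to one consonant).
Deleting the stranded consonants removes /j/, /ʒ/, /v/.

nəsgɔj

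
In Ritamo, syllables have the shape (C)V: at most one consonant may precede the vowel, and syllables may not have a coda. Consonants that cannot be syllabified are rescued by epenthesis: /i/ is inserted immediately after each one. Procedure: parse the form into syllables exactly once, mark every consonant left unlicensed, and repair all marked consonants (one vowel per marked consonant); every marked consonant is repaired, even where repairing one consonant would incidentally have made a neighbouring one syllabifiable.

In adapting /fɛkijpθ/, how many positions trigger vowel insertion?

3

The unsyllabifiable consonants are /j/, /p/, /θ/; each receives one epenthetic vowel.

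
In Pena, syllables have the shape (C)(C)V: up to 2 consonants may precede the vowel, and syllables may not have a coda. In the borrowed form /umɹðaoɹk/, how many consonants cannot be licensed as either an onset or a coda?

The consonants /m/, /ɹ/, /k/ cannot be parsed into a legal (C)(C)V syllable (no codas are permitted; onsets may contain at most 2 consonants).

3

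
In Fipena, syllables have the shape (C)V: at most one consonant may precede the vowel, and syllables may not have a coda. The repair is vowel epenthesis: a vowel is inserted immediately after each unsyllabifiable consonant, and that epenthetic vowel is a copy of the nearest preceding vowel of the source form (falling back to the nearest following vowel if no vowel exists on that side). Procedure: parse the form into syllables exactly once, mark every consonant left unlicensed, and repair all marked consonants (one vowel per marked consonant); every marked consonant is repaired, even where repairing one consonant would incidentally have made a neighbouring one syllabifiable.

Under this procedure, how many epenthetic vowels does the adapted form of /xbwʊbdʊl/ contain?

4

The unsyllabifiable consonants are /x/, /b/, /b/, /l/; each receives one epenthetic vowel.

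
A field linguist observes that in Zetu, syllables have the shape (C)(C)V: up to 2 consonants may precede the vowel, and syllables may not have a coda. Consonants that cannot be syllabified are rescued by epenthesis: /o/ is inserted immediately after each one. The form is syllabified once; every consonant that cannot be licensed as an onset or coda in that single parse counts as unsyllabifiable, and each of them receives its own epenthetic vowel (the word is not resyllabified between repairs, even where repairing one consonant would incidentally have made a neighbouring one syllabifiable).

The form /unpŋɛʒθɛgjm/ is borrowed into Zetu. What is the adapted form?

Syllabifying with onset maximization leaves /n/, /g/, /j/, /m/ stranded (no codas are permitted; onsets may contain at most 2 consonants).
Inserting the epenthetic vowel yields /n/ → /no/, /g/ → /go/, /j/ → /jo/, /m/ → /mo/.

unopŋɛʒθɛgojomo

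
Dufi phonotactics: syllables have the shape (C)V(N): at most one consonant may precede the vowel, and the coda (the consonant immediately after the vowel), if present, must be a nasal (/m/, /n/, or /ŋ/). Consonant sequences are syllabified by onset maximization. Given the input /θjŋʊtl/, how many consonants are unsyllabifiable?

4

Under (C)V(N), the unsyllabifiable consonants are /θ/, /j/, /t/, /l/ (only a nasal (/m/, /n/, or /ŋ/) is licensed in coda position; onsets are limited to one consonant).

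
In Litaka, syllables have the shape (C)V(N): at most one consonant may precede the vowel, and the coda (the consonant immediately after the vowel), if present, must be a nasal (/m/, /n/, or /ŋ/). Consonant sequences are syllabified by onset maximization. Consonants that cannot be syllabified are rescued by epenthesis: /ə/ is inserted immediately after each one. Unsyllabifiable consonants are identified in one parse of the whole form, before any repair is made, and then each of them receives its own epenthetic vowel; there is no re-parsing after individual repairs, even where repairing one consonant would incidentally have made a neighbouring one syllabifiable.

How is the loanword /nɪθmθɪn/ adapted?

nɪθəməθɪn

Under (C)V(N), the unsyllabifiable consonants are /θ/, /m/ (only a nasal (/m/, /n/, or /ŋ/) is licensed in coda position; onsets are limited to one consonant).
Epenthesis after each stranded consonant: /θ/ → /θə/, /m/ → /mə/.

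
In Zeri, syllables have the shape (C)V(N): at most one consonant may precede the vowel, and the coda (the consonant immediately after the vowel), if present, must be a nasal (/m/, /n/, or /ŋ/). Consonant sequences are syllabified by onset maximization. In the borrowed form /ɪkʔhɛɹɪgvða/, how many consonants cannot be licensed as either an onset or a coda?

The consonants /k/, /ʔ/, /g/, /v/ cannot be parsed into a legal (C)V(N) syllable (only a nasal (/m/, /n/, or /ŋ/) is licensed in coda position; onsets are limited to one consonant).

4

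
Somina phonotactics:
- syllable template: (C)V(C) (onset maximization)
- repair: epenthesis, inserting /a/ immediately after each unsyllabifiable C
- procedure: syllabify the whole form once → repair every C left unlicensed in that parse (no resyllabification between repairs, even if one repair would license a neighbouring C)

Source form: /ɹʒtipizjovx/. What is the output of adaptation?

ɹaʒatipizjovxa

Under (C)V(C), the unsyllabifiable consonants are /ɹ/, /ʒ/, /x/ (at most one coda consonant is licensed; onsets are limited to one consonant).
Inserting the epenthetic vowel yields /ɹ/ → /ɹa/, /ʒ/ → /ʒa/, /x/ → /xa/.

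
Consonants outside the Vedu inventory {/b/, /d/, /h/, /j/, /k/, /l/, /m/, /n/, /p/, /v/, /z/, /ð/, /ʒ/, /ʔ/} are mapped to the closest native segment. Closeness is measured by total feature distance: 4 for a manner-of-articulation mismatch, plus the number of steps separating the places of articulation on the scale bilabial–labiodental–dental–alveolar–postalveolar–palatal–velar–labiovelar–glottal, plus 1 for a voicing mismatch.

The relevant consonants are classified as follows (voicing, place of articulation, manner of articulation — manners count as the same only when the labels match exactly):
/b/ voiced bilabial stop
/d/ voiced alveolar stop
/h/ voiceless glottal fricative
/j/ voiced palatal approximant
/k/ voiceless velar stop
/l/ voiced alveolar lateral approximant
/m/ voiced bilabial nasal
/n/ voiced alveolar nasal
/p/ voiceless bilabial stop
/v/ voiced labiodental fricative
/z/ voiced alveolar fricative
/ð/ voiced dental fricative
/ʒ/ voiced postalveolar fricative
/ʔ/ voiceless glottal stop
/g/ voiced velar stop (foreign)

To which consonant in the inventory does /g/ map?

k

/k/ is closest: same manner (stop), place distance 0 (velar→velar), voicing differs (+1); total 1. Next closest is /d/ at distance 3.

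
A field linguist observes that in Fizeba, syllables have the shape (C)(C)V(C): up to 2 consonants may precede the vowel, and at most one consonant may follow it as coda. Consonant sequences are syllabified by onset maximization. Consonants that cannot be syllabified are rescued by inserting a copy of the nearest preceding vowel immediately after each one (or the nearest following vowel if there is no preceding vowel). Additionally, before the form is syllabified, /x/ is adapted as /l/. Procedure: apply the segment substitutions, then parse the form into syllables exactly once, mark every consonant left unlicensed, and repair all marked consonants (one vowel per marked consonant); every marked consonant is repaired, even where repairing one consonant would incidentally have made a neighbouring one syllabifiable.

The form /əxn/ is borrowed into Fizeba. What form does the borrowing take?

Substitution: /x/ → /l/, giving /əln/.
Under (C)(C)V(C), the unsyllabifiable consonants are /n/ (at most one coda consonant is licensed; onsets may contain at most 2 consonants).
Inserting the epenthetic vowel yields /n/ → /nə/.

əlnə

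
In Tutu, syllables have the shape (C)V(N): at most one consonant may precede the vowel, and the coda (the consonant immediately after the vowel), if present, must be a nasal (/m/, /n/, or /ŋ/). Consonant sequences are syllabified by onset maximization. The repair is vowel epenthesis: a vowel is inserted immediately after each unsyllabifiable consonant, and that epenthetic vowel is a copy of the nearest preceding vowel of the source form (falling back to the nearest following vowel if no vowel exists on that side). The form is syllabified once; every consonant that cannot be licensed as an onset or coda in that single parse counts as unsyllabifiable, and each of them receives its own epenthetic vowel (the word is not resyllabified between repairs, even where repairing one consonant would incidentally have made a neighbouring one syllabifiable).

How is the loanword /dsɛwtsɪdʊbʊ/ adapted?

dɛsɛwɛtɛsɪdʊbʊ

Under (C)V(N), the unsyllabifiable consonants are /d/, /w/, /t/ (only a nasal (/m/, /n/, or /ŋ/) is licensed in coda position; onsets are limited to one consonant).
Epenthesis after each stranded consonant: /d/ → /dɛ/, /w/ → /wɛ/, /t/ → /tɛ/.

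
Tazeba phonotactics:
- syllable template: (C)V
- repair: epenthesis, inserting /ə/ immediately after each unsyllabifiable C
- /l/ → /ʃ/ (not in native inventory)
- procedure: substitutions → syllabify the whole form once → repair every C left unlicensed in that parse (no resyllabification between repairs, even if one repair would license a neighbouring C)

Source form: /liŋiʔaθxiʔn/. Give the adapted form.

ʃiŋiʔaθəxiʔənə

Substitution: /l/ → /ʃ/, giving /ʃiŋiʔaθxiʔn/.
Syllabifying with onset maximization leaves /θ/, /ʔ/, /n/ stranded (no codas are permitted; onsets are limited to one consonant).
Inserting the epenthetic vowel yields /θ/ → /θə/, /ʔ/ → /ʔə/, /n/ → /nə/.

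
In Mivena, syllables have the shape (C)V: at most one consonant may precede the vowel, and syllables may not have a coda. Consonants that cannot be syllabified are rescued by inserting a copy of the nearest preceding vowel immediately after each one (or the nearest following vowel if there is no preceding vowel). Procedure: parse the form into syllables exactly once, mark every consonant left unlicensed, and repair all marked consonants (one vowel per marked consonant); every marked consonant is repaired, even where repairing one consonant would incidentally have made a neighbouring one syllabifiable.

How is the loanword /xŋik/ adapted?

xiŋiki

Under (C)V, the unsyllabifiable consonants are /x/, /k/ (no codas are permitted; onsets are limited to one consonant).
Inserting the epenthetic vowel yields /x/ → /xi/, /k/ → /ki/.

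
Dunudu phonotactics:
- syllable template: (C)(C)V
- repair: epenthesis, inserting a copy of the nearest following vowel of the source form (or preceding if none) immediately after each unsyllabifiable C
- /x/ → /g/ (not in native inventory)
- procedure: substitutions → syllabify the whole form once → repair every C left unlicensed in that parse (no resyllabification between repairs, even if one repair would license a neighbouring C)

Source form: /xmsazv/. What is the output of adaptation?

gamsazava

Substitution: /x/ → /g/, giving /gmsazv/.
Under (C)(C)V, the unsyllabifiable consonants are /g/, /z/, /v/ (no codas are permitted; onsets may contain at most 2 consonants).
Inserting the epenthetic vowel yields /g/ → /ga/, /z/ → /za/, /v/ → /va/.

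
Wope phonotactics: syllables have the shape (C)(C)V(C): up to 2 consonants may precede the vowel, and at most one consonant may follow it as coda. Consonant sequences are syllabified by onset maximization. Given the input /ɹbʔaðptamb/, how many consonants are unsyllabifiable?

2

Under (C)(C)V(C), the unsyllabifiable consonants are /ɹ/, /b/ (at most one coda consonant is licensed; onsets may contain at most 2 consonants).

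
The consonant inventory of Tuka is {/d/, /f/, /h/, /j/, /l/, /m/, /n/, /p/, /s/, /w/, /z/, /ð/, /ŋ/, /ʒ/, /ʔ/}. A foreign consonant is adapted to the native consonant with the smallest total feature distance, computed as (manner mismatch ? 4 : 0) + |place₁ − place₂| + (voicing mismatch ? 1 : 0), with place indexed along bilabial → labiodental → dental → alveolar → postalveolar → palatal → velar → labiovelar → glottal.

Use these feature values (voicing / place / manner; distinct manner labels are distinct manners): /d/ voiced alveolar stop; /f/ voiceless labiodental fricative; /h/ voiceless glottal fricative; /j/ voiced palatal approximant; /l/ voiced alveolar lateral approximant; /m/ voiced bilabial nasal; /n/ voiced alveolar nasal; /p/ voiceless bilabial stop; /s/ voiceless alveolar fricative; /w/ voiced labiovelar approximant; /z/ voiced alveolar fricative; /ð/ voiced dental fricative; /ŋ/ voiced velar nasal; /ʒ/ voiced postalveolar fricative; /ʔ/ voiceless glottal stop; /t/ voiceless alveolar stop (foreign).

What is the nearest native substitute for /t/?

/d/ is closest: same manner (stop), place distance 0 (alveolar→alveolar), voicing differs (+1); total 1. Next closest is /p/ at distance 3.

d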